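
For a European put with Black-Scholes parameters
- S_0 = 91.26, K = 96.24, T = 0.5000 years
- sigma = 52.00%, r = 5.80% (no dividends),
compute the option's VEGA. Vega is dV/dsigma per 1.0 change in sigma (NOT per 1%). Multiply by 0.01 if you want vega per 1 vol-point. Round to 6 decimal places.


d1 = 0.1182160259; d2 = -0.2494795004
phi(d1) = 0.3961643821; exp(-qT) = 1.0000000000; exp(-rT) = 0.9714164645
Vega = S * exp(-qT) * phi(d1) * sqrt(T) = 91.2600 * 1.0000000000 * 0.3961643821 * 0.7071067812 = 25.564711

Answer: Vega = 25.564711


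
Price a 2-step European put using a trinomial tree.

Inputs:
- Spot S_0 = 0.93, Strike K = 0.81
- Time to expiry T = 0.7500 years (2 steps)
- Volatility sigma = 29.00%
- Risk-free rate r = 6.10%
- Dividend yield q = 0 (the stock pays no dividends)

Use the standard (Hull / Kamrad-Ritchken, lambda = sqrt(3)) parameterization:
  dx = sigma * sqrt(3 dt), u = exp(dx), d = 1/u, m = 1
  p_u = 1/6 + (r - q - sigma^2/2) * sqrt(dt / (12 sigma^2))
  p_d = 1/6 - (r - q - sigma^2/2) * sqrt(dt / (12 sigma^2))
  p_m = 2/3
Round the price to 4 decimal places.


dt = T/N = 0.375000; dx = sigma*sqrt(3*dt) = 0.307591
u = exp(dx) = 1.360145; d = 1/u = 0.735216
p_u = 0.178218, p_m = 0.666667, p_d = 0.155115
Discount per step: exp(-r*dt) = 0.977385
Stock lattice S(k, j) with j the centered position index:
  k=0: S(0,+0) = 0.9300
  k=1: S(1,-1) = 0.6838; S(1,+0) = 0.9300; S(1,+1) = 1.2649
  k=2: S(2,-2) = 0.5027; S(2,-1) = 0.6838; S(2,+0) = 0.9300; S(2,+1) = 1.2649; S(2,+2) = 1.7205
Terminal payoffs V(N, j) = max(K - S_T, 0):
  V(2,-2) = 0.307296; V(2,-1) = 0.126249; V(2,+0) = 0.000000; V(2,+1) = 0.000000; V(2,+2) = 0.000000
Backward induction: V(k, j) = exp(-r*dt) * [p_u * V(k+1, j+1) + p_m * V(k+1, j) + p_d * V(k+1, j-1)]
  V(1,-1) = exp(-r*dt) * [p_u*0.000000 + p_m*0.126249 + p_d*0.307296] = 0.128851
  V(1,+0) = exp(-r*dt) * [p_u*0.000000 + p_m*0.000000 + p_d*0.126249] = 0.019140
  V(1,+1) = exp(-r*dt) * [p_u*0.000000 + p_m*0.000000 + p_d*0.000000] = 0.000000
  V(0,+0) = exp(-r*dt) * [p_u*0.000000 + p_m*0.019140 + p_d*0.128851] = 0.032006

Answer: Price = V(0,0) = 0.0320


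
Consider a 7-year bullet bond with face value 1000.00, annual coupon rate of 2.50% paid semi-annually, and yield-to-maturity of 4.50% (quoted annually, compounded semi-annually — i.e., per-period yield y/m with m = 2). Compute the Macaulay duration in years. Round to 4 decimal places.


Coupon per period c = face * coupon_rate / m = 12.500000
Periods per year m = 2; per-period yield y/m = 0.022500
Number of cashflows N = 14
Cashflows (t years, CF_t, discount factor 1/(1+y/m)^(m*t), PV):
  t = 0.5000: CF_t = 12.500000, DF = 0.977995, PV = 12.224939
  t = 1.0000: CF_t = 12.500000, DF = 0.956474, PV = 11.955930
  t = 1.5000: CF_t = 12.500000, DF = 0.935427, PV = 11.692842
  t = 2.0000: CF_t = 12.500000, DF = 0.914843, PV = 11.435542
  t = 2.5000: CF_t = 12.500000, DF = 0.894712, PV = 11.183904
  t = 3.0000: CF_t = 12.500000, DF = 0.875024, PV = 10.937803
  t = 3.5000: CF_t = 12.500000, DF = 0.855769, PV = 10.697118
  t = 4.0000: CF_t = 12.500000, DF = 0.836938, PV = 10.461729
  t = 4.5000: CF_t = 12.500000, DF = 0.818522, PV = 10.231520
  t = 5.0000: CF_t = 12.500000, DF = 0.800510, PV = 10.006377
  t = 5.5000: CF_t = 12.500000, DF = 0.782895, PV = 9.786187
  t = 6.0000: CF_t = 12.500000, DF = 0.765667, PV = 9.570843
  t = 6.5000: CF_t = 12.500000, DF = 0.748819, PV = 9.360238
  t = 7.0000: CF_t = 1012.500000, DF = 0.732341, PV = 741.495634
Price P = sum_t PV_t = 881.040608
Macaulay numerator sum_t t * PV_t:
  t * PV_t at t = 0.5000: 6.112469
  t * PV_t at t = 1.0000: 11.955930
  t * PV_t at t = 1.5000: 17.539262
  t * PV_t at t = 2.0000: 22.871084
  t * PV_t at t = 2.5000: 27.959760
  t * PV_t at t = 3.0000: 32.813410
  t * PV_t at t = 3.5000: 37.439914
  t * PV_t at t = 4.0000: 41.846917
  t * PV_t at t = 4.5000: 46.041841
  t * PV_t at t = 5.0000: 50.031883
  t * PV_t at t = 5.5000: 53.824031
  t * PV_t at t = 6.0000: 57.425061
  t * PV_t at t = 6.5000: 60.841548
  t * PV_t at t = 7.0000: 5190.469440
Macaulay duration D = (sum_t t * PV_t) / P = 5657.172550 / 881.040608 = 6.421012

Answer: Macaulay duration = 6.4210 years


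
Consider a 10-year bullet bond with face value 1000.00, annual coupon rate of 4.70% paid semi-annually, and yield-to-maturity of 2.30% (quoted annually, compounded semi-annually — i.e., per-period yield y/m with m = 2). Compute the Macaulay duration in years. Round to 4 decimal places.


Answer: Macaulay duration = 8.2992 years

Derivation:
Coupon per period c = face * coupon_rate / m = 23.500000
Periods per year m = 2; per-period yield y/m = 0.011500
Number of cashflows N = 20
Cashflows (t years, CF_t, discount factor 1/(1+y/m)^(m*t), PV):
  t = 0.5000: CF_t = 23.500000, DF = 0.988631, PV = 23.232823
  t = 1.0000: CF_t = 23.500000, DF = 0.977391, PV = 22.968683
  t = 1.5000: CF_t = 23.500000, DF = 0.966279, PV = 22.707546
  t = 2.0000: CF_t = 23.500000, DF = 0.955293, PV = 22.449378
  t = 2.5000: CF_t = 23.500000, DF = 0.944432, PV = 22.194145
  t = 3.0000: CF_t = 23.500000, DF = 0.933694, PV = 21.941815
  t = 3.5000: CF_t = 23.500000, DF = 0.923079, PV = 21.692352
  t = 4.0000: CF_t = 23.500000, DF = 0.912584, PV = 21.445727
  t = 4.5000: CF_t = 23.500000, DF = 0.902209, PV = 21.201905
  t = 5.0000: CF_t = 23.500000, DF = 0.891951, PV = 20.960855
  t = 5.5000: CF_t = 23.500000, DF = 0.881810, PV = 20.722546
  t = 6.0000: CF_t = 23.500000, DF = 0.871785, PV = 20.486946
  t = 6.5000: CF_t = 23.500000, DF = 0.861873, PV = 20.254024
  t = 7.0000: CF_t = 23.500000, DF = 0.852075, PV = 20.023751
  t = 7.5000: CF_t = 23.500000, DF = 0.842387, PV = 19.796096
  t = 8.0000: CF_t = 23.500000, DF = 0.832810, PV = 19.571029
  t = 8.5000: CF_t = 23.500000, DF = 0.823341, PV = 19.348521
  t = 9.0000: CF_t = 23.500000, DF = 0.813981, PV = 19.128543
  t = 9.5000: CF_t = 23.500000, DF = 0.804726, PV = 18.911066
  t = 10.0000: CF_t = 1023.500000, DF = 0.795577, PV = 814.273132
Price P = sum_t PV_t = 1213.310883
Macaulay numerator sum_t t * PV_t:
  t * PV_t at t = 0.5000: 11.616411
  t * PV_t at t = 1.0000: 22.968683
  t * PV_t at t = 1.5000: 34.061319
  t * PV_t at t = 2.0000: 44.898756
  t * PV_t at t = 2.5000: 55.485363
  t * PV_t at t = 3.0000: 65.825444
  t * PV_t at t = 3.5000: 75.923234
  t * PV_t at t = 4.0000: 85.782906
  t * PV_t at t = 4.5000: 95.408571
  t * PV_t at t = 5.0000: 104.804274
  t * PV_t at t = 5.5000: 113.974001
  t * PV_t at t = 6.0000: 122.921674
  t * PV_t at t = 6.5000: 131.651159
  t * PV_t at t = 7.0000: 140.166259
  t * PV_t at t = 7.5000: 148.470722
  t * PV_t at t = 8.0000: 156.568235
  t * PV_t at t = 8.5000: 164.462432
  t * PV_t at t = 9.0000: 172.156888
  t * PV_t at t = 9.5000: 179.655126
  t * PV_t at t = 10.0000: 8142.731319
Macaulay duration D = (sum_t t * PV_t) / P = 10069.532776 / 1213.310883 = 8.299219


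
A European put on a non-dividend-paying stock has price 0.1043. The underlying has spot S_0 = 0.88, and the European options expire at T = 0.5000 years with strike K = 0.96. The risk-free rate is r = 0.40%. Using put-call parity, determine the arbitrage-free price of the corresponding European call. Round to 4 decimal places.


Answer: Call price = 0.0262

Derivation:
Put-call parity: C - P = S_0 * exp(-qT) - K * exp(-rT).
S_0 * exp(-qT) = 0.8800 * 1.00000000 = 0.88000000
K * exp(-rT) = 0.9600 * 0.99800200 = 0.95808192
C = P + S*exp(-qT) - K*exp(-rT)
C = 0.1043 + 0.88000000 - 0.95808192 = 0.0262


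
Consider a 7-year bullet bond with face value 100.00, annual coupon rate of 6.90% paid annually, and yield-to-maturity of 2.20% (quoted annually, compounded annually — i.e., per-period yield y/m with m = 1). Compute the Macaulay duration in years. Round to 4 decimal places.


Answer: Macaulay duration = 5.9492 years

Derivation:
Coupon per period c = face * coupon_rate / m = 6.900000
Periods per year m = 1; per-period yield y/m = 0.022000
Number of cashflows N = 7
Cashflows (t years, CF_t, discount factor 1/(1+y/m)^(m*t), PV):
  t = 1.0000: CF_t = 6.900000, DF = 0.978474, PV = 6.751468
  t = 2.0000: CF_t = 6.900000, DF = 0.957411, PV = 6.606133
  t = 3.0000: CF_t = 6.900000, DF = 0.936801, PV = 6.463926
  t = 4.0000: CF_t = 6.900000, DF = 0.916635, PV = 6.324781
  t = 5.0000: CF_t = 6.900000, DF = 0.896903, PV = 6.188631
  t = 6.0000: CF_t = 6.900000, DF = 0.877596, PV = 6.055412
  t = 7.0000: CF_t = 106.900000, DF = 0.858704, PV = 91.795509
Price P = sum_t PV_t = 130.185861
Macaulay numerator sum_t t * PV_t:
  t * PV_t at t = 1.0000: 6.751468
  t * PV_t at t = 2.0000: 13.212266
  t * PV_t at t = 3.0000: 19.391779
  t * PV_t at t = 4.0000: 25.299125
  t * PV_t at t = 5.0000: 30.943157
  t * PV_t at t = 6.0000: 36.332474
  t * PV_t at t = 7.0000: 642.568563
Macaulay duration D = (sum_t t * PV_t) / P = 774.498831 / 130.185861 = 5.949178


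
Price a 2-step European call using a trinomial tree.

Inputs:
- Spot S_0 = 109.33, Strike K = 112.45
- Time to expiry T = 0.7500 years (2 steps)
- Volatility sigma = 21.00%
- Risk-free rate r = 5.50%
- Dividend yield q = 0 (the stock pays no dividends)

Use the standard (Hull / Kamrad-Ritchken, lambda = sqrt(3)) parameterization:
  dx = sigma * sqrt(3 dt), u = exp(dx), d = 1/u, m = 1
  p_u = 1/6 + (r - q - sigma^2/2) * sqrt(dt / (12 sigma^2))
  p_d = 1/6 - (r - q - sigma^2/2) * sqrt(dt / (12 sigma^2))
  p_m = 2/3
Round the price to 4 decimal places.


dt = T/N = 0.375000; dx = sigma*sqrt(3*dt) = 0.222739
u = exp(dx) = 1.249494; d = 1/u = 0.800324
p_u = 0.194404, p_m = 0.666667, p_d = 0.138930
Discount per step: exp(-r*dt) = 0.979586
Stock lattice S(k, j) with j the centered position index:
  k=0: S(0,+0) = 109.3300
  k=1: S(1,-1) = 87.4994; S(1,+0) = 109.3300; S(1,+1) = 136.6072
  k=2: S(2,-2) = 70.0279; S(2,-1) = 87.4994; S(2,+0) = 109.3300; S(2,+1) = 136.6072; S(2,+2) = 170.6898
Terminal payoffs V(N, j) = max(S_T - K, 0):
  V(2,-2) = 0.000000; V(2,-1) = 0.000000; V(2,+0) = 0.000000; V(2,+1) = 24.157174; V(2,+2) = 58.239839
Backward induction: V(k, j) = exp(-r*dt) * [p_u * V(k+1, j+1) + p_m * V(k+1, j) + p_d * V(k+1, j-1)]
  V(1,-1) = exp(-r*dt) * [p_u*0.000000 + p_m*0.000000 + p_d*0.000000] = 0.000000
  V(1,+0) = exp(-r*dt) * [p_u*24.157174 + p_m*0.000000 + p_d*0.000000] = 4.600378
  V(1,+1) = exp(-r*dt) * [p_u*58.239839 + p_m*24.157174 + p_d*0.000000] = 26.866943
  V(0,+0) = exp(-r*dt) * [p_u*26.866943 + p_m*4.600378 + p_d*0.000000] = 8.120724

Answer: Price = V(0,0) = 8.1207


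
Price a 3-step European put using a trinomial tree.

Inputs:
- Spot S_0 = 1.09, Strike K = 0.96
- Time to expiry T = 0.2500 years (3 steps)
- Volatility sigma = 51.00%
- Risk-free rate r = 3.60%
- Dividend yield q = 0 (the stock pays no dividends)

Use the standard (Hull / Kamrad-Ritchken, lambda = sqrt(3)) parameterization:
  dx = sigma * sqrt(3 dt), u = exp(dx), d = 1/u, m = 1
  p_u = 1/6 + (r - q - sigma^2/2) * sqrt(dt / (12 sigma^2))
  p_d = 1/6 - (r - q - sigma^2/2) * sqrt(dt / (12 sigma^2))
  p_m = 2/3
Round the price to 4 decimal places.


Answer: Price = V(0,0) = 0.0522

Derivation:
dt = T/N = 0.083333; dx = sigma*sqrt(3*dt) = 0.255000
u = exp(dx) = 1.290462; d = 1/u = 0.774916
p_u = 0.151299, p_m = 0.666667, p_d = 0.182034
Discount per step: exp(-r*dt) = 0.997004
Stock lattice S(k, j) with j the centered position index:
  k=0: S(0,+0) = 1.0900
  k=1: S(1,-1) = 0.8447; S(1,+0) = 1.0900; S(1,+1) = 1.4066
  k=2: S(2,-2) = 0.6545; S(2,-1) = 0.8447; S(2,+0) = 1.0900; S(2,+1) = 1.4066; S(2,+2) = 1.8152
  k=3: S(3,-3) = 0.5072; S(3,-2) = 0.6545; S(3,-1) = 0.8447; S(3,+0) = 1.0900; S(3,+1) = 1.4066; S(3,+2) = 1.8152; S(3,+3) = 2.3424
Terminal payoffs V(N, j) = max(K - S_T, 0):
  V(3,-3) = 0.452786; V(3,-2) = 0.305460; V(3,-1) = 0.115341; V(3,+0) = 0.000000; V(3,+1) = 0.000000; V(3,+2) = 0.000000; V(3,+3) = 0.000000
Backward induction: V(k, j) = exp(-r*dt) * [p_u * V(k+1, j+1) + p_m * V(k+1, j) + p_d * V(k+1, j-1)]
  V(2,-2) = exp(-r*dt) * [p_u*0.115341 + p_m*0.305460 + p_d*0.452786] = 0.302604
  V(2,-1) = exp(-r*dt) * [p_u*0.000000 + p_m*0.115341 + p_d*0.305460] = 0.132101
  V(2,+0) = exp(-r*dt) * [p_u*0.000000 + p_m*0.000000 + p_d*0.115341] = 0.020933
  V(2,+1) = exp(-r*dt) * [p_u*0.000000 + p_m*0.000000 + p_d*0.000000] = 0.000000
  V(2,+2) = exp(-r*dt) * [p_u*0.000000 + p_m*0.000000 + p_d*0.000000] = 0.000000
  V(1,-1) = exp(-r*dt) * [p_u*0.020933 + p_m*0.132101 + p_d*0.302604] = 0.145881
  V(1,+0) = exp(-r*dt) * [p_u*0.000000 + p_m*0.020933 + p_d*0.132101] = 0.037889
  V(1,+1) = exp(-r*dt) * [p_u*0.000000 + p_m*0.000000 + p_d*0.020933] = 0.003799
  V(0,+0) = exp(-r*dt) * [p_u*0.003799 + p_m*0.037889 + p_d*0.145881] = 0.052232


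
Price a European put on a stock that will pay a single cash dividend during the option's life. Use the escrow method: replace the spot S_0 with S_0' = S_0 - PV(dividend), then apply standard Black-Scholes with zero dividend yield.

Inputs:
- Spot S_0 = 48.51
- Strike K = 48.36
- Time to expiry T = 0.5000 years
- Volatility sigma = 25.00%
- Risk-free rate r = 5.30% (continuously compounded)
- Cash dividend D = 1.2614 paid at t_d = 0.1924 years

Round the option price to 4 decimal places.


PV(D) = D * exp(-r * t_d) = 1.2614 * 0.98985462 = 1.24860261
S_0' = S_0 - PV(D) = 48.5100 - 1.24860261 = 47.26139739
d1 = (ln(S_0'/K) + (r + sigma^2/2)*T) / (sigma*sqrt(T)) = 0.10830508
d2 = d1 - sigma*sqrt(T) = -0.06847162
exp(-rT) = 0.97384804
N(-d1) = 0.45687685; N(-d2) = 0.52729489
P = K * exp(-rT) * N(-d2) - S_0' * N(-d1) = 48.3600 * 0.97384804 * 0.52729489 - 47.26139739 * 0.45687685 = 3.2405

Answer: Price = 3.2405


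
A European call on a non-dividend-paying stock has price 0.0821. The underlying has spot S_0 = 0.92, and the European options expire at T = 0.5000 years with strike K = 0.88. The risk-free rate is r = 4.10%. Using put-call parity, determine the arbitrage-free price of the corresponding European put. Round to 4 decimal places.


Answer: Put price = 0.0242

Derivation:
Put-call parity: C - P = S_0 * exp(-qT) - K * exp(-rT).
S_0 * exp(-qT) = 0.9200 * 1.00000000 = 0.92000000
K * exp(-rT) = 0.8800 * 0.97970870 = 0.86214365
P = C - S*exp(-qT) + K*exp(-rT)
P = 0.0821 - 0.92000000 + 0.86214365 = 0.0242


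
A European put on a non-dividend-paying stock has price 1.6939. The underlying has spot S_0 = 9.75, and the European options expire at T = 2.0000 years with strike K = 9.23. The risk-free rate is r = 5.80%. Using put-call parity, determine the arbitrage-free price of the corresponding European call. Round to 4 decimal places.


Answer: Call price = 3.2248

Derivation:
Put-call parity: C - P = S_0 * exp(-qT) - K * exp(-rT).
S_0 * exp(-qT) = 9.7500 * 1.00000000 = 9.75000000
K * exp(-rT) = 9.2300 * 0.89047522 = 8.21908631
C = P + S*exp(-qT) - K*exp(-rT)
C = 1.6939 + 9.75000000 - 8.21908631 = 3.2248


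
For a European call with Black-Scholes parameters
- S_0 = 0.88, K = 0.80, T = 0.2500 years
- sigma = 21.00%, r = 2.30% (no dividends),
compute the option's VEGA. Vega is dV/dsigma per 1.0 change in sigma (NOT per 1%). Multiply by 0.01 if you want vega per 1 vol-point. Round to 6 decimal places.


Answer: Vega = 0.104873

Derivation:
d1 = 1.0149779029; d2 = 0.9099779029
phi(d1) = 0.2383467805; exp(-qT) = 1.0000000000; exp(-rT) = 0.9942664996
Vega = S * exp(-qT) * phi(d1) * sqrt(T) = 0.8800 * 1.0000000000 * 0.2383467805 * 0.5000000000 = 0.104873


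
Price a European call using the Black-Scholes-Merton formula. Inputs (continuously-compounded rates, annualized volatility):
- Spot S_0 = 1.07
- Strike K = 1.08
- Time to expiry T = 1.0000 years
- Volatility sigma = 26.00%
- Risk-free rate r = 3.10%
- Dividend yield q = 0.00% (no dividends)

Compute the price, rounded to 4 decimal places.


Answer: Price = 0.1213

Derivation:
d1 = (ln(S/K) + (r - q + 0.5*sigma^2) * T) / (sigma * sqrt(T)) = 0.21345234
d2 = d1 - sigma * sqrt(T) = -0.04654766
exp(-rT) = 0.96947557; exp(-qT) = 1.00000000
C = S_0 * exp(-qT) * N(d1) - K * exp(-rT) * N(d2)
N(d1) = 0.58451292; N(d2) = 0.48143687
C = 1.0700 * 1.00000000 * 0.58451292 - 1.0800 * 0.96947557 * 0.48143687 = 0.1213


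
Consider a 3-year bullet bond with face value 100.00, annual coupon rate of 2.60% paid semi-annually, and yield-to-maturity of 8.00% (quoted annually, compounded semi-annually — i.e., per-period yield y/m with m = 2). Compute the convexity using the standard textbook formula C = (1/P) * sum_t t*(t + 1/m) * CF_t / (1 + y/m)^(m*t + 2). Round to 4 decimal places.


Coupon per period c = face * coupon_rate / m = 1.300000
Periods per year m = 2; per-period yield y/m = 0.040000
Number of cashflows N = 6
Cashflows (t years, CF_t, discount factor 1/(1+y/m)^(m*t), PV):
  t = 0.5000: CF_t = 1.300000, DF = 0.961538, PV = 1.250000
  t = 1.0000: CF_t = 1.300000, DF = 0.924556, PV = 1.201923
  t = 1.5000: CF_t = 1.300000, DF = 0.888996, PV = 1.155695
  t = 2.0000: CF_t = 1.300000, DF = 0.854804, PV = 1.111245
  t = 2.5000: CF_t = 1.300000, DF = 0.821927, PV = 1.068505
  t = 3.0000: CF_t = 101.300000, DF = 0.790315, PV = 80.058861
Price P = sum_t PV_t = 85.846230
Convexity numerator sum_t t*(t + 1/m) * CF_t / (1+y/m)^(m*t + 2):
  t = 0.5000: term = 0.577848
  t = 1.0000: term = 1.666868
  t = 1.5000: term = 3.205516
  t = 2.0000: term = 5.137044
  t = 2.5000: term = 7.409199
  t = 3.0000: term = 777.198637
Convexity = (1/P) * sum = 795.195111 / 85.846230 = 9.263017

Answer: Convexity = 9.2630


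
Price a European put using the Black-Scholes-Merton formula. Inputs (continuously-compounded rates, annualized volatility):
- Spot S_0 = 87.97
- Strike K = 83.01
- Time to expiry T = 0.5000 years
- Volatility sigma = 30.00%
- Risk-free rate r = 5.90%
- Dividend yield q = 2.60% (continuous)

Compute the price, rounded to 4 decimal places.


d1 = (ln(S/K) + (r - q + 0.5*sigma^2) * T) / (sigma * sqrt(T)) = 0.45742627
d2 = d1 - sigma * sqrt(T) = 0.24529423
exp(-rT) = 0.97093088; exp(-qT) = 0.98708414
P = K * exp(-rT) * N(-d2) - S_0 * exp(-qT) * N(-d1)
N(-d1) = 0.32368234; N(-d2) = 0.40311431
P = 83.0100 * 0.97093088 * 0.40311431 - 87.9700 * 0.98708414 * 0.32368234 = 4.3832

Answer: Price = 4.3832


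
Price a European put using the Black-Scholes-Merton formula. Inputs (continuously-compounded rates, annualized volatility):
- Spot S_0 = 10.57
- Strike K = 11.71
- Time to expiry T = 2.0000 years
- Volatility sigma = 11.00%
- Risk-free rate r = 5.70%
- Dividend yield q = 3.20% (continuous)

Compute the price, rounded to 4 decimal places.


d1 = (ln(S/K) + (r - q + 0.5*sigma^2) * T) / (sigma * sqrt(T)) = -0.25920849
d2 = d1 - sigma * sqrt(T) = -0.41477198
exp(-rT) = 0.89225796; exp(-qT) = 0.93800500
P = K * exp(-rT) * N(-d2) - S_0 * exp(-qT) * N(-d1)
N(-d1) = 0.60226281; N(-d2) = 0.66084558
P = 11.7100 * 0.89225796 * 0.66084558 - 10.5700 * 0.93800500 * 0.60226281 = 0.9335

Answer: Price = 0.9335


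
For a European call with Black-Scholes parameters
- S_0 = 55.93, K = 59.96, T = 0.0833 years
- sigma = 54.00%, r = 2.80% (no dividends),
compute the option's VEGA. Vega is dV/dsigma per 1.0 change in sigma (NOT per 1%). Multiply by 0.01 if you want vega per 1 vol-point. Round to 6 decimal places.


d1 = -0.3535324029; d2 = -0.5093857955
phi(d1) = 0.3747743704; exp(-qT) = 1.0000000000; exp(-rT) = 0.9976703179
Vega = S * exp(-qT) * phi(d1) * sqrt(T) = 55.9300 * 1.0000000000 * 0.3747743704 * 0.2886173938 = 6.049747

Answer: Vega = 6.049747


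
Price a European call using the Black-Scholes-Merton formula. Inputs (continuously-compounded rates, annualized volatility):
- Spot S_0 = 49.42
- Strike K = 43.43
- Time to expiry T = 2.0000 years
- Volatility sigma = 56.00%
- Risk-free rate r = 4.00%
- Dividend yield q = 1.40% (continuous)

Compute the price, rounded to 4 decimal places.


Answer: Price = 17.8859

Derivation:
d1 = (ln(S/K) + (r - q + 0.5*sigma^2) * T) / (sigma * sqrt(T)) = 0.62478535
d2 = d1 - sigma * sqrt(T) = -0.16717424
exp(-rT) = 0.92311635; exp(-qT) = 0.97238837
C = S_0 * exp(-qT) * N(d1) - K * exp(-rT) * N(d2)
N(d1) = 0.73394403; N(d2) = 0.43361648
C = 49.4200 * 0.97238837 * 0.73394403 - 43.4300 * 0.92311635 * 0.43361648 = 17.8859


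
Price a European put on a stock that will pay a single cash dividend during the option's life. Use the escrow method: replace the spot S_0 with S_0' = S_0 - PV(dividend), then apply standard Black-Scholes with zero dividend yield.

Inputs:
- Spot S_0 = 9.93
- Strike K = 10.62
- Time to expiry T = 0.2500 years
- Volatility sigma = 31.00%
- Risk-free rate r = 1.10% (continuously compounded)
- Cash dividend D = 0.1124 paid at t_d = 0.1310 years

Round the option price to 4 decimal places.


PV(D) = D * exp(-r * t_d) = 0.1124 * 0.99856004 = 0.11223815
S_0' = S_0 - PV(D) = 9.9300 - 0.11223815 = 9.81776185
d1 = (ln(S_0'/K) + (r + sigma^2/2)*T) / (sigma*sqrt(T)) = -0.41150540
d2 = d1 - sigma*sqrt(T) = -0.56650540
exp(-rT) = 0.99725378
N(-d1) = 0.65964901; N(-d2) = 0.71447487
P = K * exp(-rT) * N(-d2) - S_0' * N(-d1) = 10.6200 * 0.99725378 * 0.71447487 - 9.81776185 * 0.65964901 = 1.0906

Answer: Price = 1.0906


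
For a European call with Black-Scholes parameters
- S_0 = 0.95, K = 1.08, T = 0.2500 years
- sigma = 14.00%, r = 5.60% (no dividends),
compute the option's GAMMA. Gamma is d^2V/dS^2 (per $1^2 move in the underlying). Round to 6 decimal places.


Answer: Gamma = 1.675452

Derivation:
d1 = -1.5972047932; d2 = -1.6672047932
phi(d1) = 0.1114175851; exp(-qT) = 1.0000000000; exp(-rT) = 0.9860975443
Gamma = exp(-qT) * phi(d1) / (S * sigma * sqrt(T)) = 1.0000000000 * 0.1114175851 / (0.9500 * 0.1400 * 0.5000000000) = 1.675452


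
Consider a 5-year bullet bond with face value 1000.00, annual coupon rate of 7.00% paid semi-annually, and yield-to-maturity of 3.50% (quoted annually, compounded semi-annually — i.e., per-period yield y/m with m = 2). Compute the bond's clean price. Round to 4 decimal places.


Answer: Price = 1159.2714

Derivation:
Coupon per period c = face * coupon_rate / m = 35.000000
Periods per year m = 2; per-period yield y/m = 0.017500
Number of cashflows N = 10
Cashflows (t years, CF_t, discount factor 1/(1+y/m)^(m*t), PV):
  t = 0.5000: CF_t = 35.000000, DF = 0.982801, PV = 34.398034
  t = 1.0000: CF_t = 35.000000, DF = 0.965898, PV = 33.806422
  t = 1.5000: CF_t = 35.000000, DF = 0.949285, PV = 33.224985
  t = 2.0000: CF_t = 35.000000, DF = 0.932959, PV = 32.653548
  t = 2.5000: CF_t = 35.000000, DF = 0.916913, PV = 32.091939
  t = 3.0000: CF_t = 35.000000, DF = 0.901143, PV = 31.539989
  t = 3.5000: CF_t = 35.000000, DF = 0.885644, PV = 30.997532
  t = 4.0000: CF_t = 35.000000, DF = 0.870412, PV = 30.464405
  t = 4.5000: CF_t = 35.000000, DF = 0.855441, PV = 29.940447
  t = 5.0000: CF_t = 1035.000000, DF = 0.840729, PV = 870.154100
Price P = sum_t PV_t = 1159.271401


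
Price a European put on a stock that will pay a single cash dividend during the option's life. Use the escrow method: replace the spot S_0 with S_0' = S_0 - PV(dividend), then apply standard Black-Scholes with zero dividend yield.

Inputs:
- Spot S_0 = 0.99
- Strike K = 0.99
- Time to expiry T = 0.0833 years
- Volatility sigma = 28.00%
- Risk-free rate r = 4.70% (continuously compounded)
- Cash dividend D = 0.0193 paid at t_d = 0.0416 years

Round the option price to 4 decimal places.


PV(D) = D * exp(-r * t_d) = 0.0193 * 0.99804671 = 0.01926230
S_0' = S_0 - PV(D) = 0.9900 - 0.01926230 = 0.97073770
d1 = (ln(S_0'/K) + (r + sigma^2/2)*T) / (sigma*sqrt(T)) = -0.15428467
d2 = d1 - sigma*sqrt(T) = -0.23509754
exp(-rT) = 0.99609255
N(-d1) = 0.56130736; N(-d2) = 0.59293348
P = K * exp(-rT) * N(-d2) - S_0' * N(-d1) = 0.9900 * 0.99609255 * 0.59293348 - 0.97073770 * 0.56130736 = 0.0398

Answer: Price = 0.0398


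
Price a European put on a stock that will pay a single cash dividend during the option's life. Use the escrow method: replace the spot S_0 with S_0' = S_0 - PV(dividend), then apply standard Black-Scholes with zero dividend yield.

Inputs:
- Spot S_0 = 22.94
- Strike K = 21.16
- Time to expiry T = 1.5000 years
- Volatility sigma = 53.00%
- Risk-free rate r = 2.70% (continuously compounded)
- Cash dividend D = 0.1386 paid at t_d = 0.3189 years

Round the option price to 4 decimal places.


PV(D) = D * exp(-r * t_d) = 0.1386 * 0.99142666 = 0.13741174
S_0' = S_0 - PV(D) = 22.9400 - 0.13741174 = 22.80258826
d1 = (ln(S_0'/K) + (r + sigma^2/2)*T) / (sigma*sqrt(T)) = 0.50212451
d2 = d1 - sigma*sqrt(T) = -0.14699027
exp(-rT) = 0.96030916
N(-d1) = 0.30778997; N(-d2) = 0.55843015
P = K * exp(-rT) * N(-d2) - S_0' * N(-d1) = 21.1600 * 0.96030916 * 0.55843015 - 22.80258826 * 0.30778997 = 4.3290

Answer: Price = 4.3290


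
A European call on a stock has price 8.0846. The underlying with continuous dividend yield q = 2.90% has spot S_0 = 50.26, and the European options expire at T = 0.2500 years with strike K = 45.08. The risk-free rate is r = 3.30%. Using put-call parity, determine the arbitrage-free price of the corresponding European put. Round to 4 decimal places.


Answer: Put price = 2.8973

Derivation:
Put-call parity: C - P = S_0 * exp(-qT) - K * exp(-rT).
S_0 * exp(-qT) = 50.2600 * 0.99277622 = 49.89693271
K * exp(-rT) = 45.0800 * 0.99178394 = 44.70961992
P = C - S*exp(-qT) + K*exp(-rT)
P = 8.0846 - 49.89693271 + 44.70961992 = 2.8973


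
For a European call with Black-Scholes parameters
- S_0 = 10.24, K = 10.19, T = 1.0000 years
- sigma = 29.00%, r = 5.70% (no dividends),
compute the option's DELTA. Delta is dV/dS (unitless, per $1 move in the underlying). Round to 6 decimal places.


Answer: Delta = 0.639989

Derivation:
d1 = 0.3584302496; d2 = 0.0684302496
phi(d1) = 0.3741215048; exp(-qT) = 1.0000000000; exp(-rT) = 0.9445940694
N(d1) = 0.6399893213
Delta = exp(-qT) * N(d1) = 1.0000000000 * 0.6399893213 = 0.639989


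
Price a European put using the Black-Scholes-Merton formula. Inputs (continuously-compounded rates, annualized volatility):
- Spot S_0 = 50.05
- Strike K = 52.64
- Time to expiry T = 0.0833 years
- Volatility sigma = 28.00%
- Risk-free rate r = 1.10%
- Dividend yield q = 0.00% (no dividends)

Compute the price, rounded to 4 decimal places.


d1 = (ln(S/K) + (r - q + 0.5*sigma^2) * T) / (sigma * sqrt(T)) = -0.57258356
d2 = d1 - sigma * sqrt(T) = -0.65339643
exp(-rT) = 0.99908412; exp(-qT) = 1.00000000
P = K * exp(-rT) * N(-d2) - S_0 * exp(-qT) * N(-d1)
N(-d1) = 0.71653665; N(-d2) = 0.74324963
P = 52.6400 * 0.99908412 * 0.74324963 - 50.0500 * 1.00000000 * 0.71653665 = 3.2262

Answer: Price = 3.2262


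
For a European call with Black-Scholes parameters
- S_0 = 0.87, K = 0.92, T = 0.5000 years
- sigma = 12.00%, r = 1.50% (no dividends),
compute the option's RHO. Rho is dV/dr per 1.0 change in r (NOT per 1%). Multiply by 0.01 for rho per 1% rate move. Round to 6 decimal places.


d1 = -0.5277427633; d2 = -0.6125955770
phi(d1) = 0.3470818162; exp(-qT) = 1.0000000000; exp(-rT) = 0.9925280548
N(d2) = 0.2700718918
Rho = K*T*exp(-rT)*N(d2) = 0.9200 * 0.5000 * 0.9925280548 * 0.2700718918 = 0.123305

Answer: Rho = 0.123305


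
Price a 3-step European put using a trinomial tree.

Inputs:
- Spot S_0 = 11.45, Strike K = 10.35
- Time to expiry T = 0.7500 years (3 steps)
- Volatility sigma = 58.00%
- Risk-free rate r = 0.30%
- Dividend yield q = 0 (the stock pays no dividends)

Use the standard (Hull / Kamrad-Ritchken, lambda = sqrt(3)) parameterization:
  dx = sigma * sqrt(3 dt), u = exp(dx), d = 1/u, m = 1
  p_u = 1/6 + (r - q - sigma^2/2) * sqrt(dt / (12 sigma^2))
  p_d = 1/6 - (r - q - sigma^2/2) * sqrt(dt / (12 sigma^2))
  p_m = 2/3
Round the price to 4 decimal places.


dt = T/N = 0.250000; dx = sigma*sqrt(3*dt) = 0.502295
u = exp(dx) = 1.652509; d = 1/u = 0.605140
p_u = 0.125555, p_m = 0.666667, p_d = 0.207778
Discount per step: exp(-r*dt) = 0.999250
Stock lattice S(k, j) with j the centered position index:
  k=0: S(0,+0) = 11.4500
  k=1: S(1,-1) = 6.9289; S(1,+0) = 11.4500; S(1,+1) = 18.9212
  k=2: S(2,-2) = 4.1929; S(2,-1) = 6.9289; S(2,+0) = 11.4500; S(2,+1) = 18.9212; S(2,+2) = 31.2675
  k=3: S(3,-3) = 2.5373; S(3,-2) = 4.1929; S(3,-1) = 6.9289; S(3,+0) = 11.4500; S(3,+1) = 18.9212; S(3,+2) = 31.2675; S(3,+3) = 51.6698
Terminal payoffs V(N, j) = max(K - S_T, 0):
  V(3,-3) = 7.812687; V(3,-2) = 6.157068; V(3,-1) = 3.421142; V(3,+0) = 0.000000; V(3,+1) = 0.000000; V(3,+2) = 0.000000; V(3,+3) = 0.000000
Backward induction: V(k, j) = exp(-r*dt) * [p_u * V(k+1, j+1) + p_m * V(k+1, j) + p_d * V(k+1, j-1)]
  V(2,-2) = exp(-r*dt) * [p_u*3.421142 + p_m*6.157068 + p_d*7.812687] = 6.152943
  V(2,-1) = exp(-r*dt) * [p_u*0.000000 + p_m*3.421142 + p_d*6.157068] = 3.557396
  V(2,+0) = exp(-r*dt) * [p_u*0.000000 + p_m*0.000000 + p_d*3.421142] = 0.710305
  V(2,+1) = exp(-r*dt) * [p_u*0.000000 + p_m*0.000000 + p_d*0.000000] = 0.000000
  V(2,+2) = exp(-r*dt) * [p_u*0.000000 + p_m*0.000000 + p_d*0.000000] = 0.000000
  V(1,-1) = exp(-r*dt) * [p_u*0.710305 + p_m*3.557396 + p_d*6.152943] = 3.736422
  V(1,+0) = exp(-r*dt) * [p_u*0.000000 + p_m*0.710305 + p_d*3.557396] = 1.211776
  V(1,+1) = exp(-r*dt) * [p_u*0.000000 + p_m*0.000000 + p_d*0.710305] = 0.147475
  V(0,+0) = exp(-r*dt) * [p_u*0.147475 + p_m*1.211776 + p_d*3.736422] = 1.601512

Answer: Price = V(0,0) = 1.6015


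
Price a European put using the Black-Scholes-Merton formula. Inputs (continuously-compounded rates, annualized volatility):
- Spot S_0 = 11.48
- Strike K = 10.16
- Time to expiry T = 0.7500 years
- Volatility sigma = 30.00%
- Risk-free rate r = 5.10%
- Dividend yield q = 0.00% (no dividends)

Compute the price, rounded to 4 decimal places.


d1 = (ln(S/K) + (r - q + 0.5*sigma^2) * T) / (sigma * sqrt(T)) = 0.74727580
d2 = d1 - sigma * sqrt(T) = 0.48746818
exp(-rT) = 0.96247229; exp(-qT) = 1.00000000
P = K * exp(-rT) * N(-d2) - S_0 * exp(-qT) * N(-d1)
N(-d1) = 0.22744855; N(-d2) = 0.31296329
P = 10.1600 * 0.96247229 * 0.31296329 - 11.4800 * 1.00000000 * 0.22744855 = 0.4493

Answer: Price = 0.4493


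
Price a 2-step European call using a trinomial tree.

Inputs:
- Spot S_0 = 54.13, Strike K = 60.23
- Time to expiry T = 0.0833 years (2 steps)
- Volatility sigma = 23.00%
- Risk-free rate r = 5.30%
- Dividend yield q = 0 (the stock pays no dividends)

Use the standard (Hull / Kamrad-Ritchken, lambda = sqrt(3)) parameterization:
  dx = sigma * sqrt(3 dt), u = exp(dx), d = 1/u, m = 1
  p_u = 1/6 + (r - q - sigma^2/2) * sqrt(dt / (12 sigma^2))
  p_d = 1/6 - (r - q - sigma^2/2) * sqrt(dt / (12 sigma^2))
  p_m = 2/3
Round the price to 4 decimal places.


Answer: Price = V(0,0) = 0.1036

Derivation:
dt = T/N = 0.041650; dx = sigma*sqrt(3*dt) = 0.081301
u = exp(dx) = 1.084697; d = 1/u = 0.921916
p_u = 0.173467, p_m = 0.666667, p_d = 0.159866
Discount per step: exp(-r*dt) = 0.997795
Stock lattice S(k, j) with j the centered position index:
  k=0: S(0,+0) = 54.1300
  k=1: S(1,-1) = 49.9033; S(1,+0) = 54.1300; S(1,+1) = 58.7147
  k=2: S(2,-2) = 46.0067; S(2,-1) = 49.9033; S(2,+0) = 54.1300; S(2,+1) = 58.7147; S(2,+2) = 63.6876
Terminal payoffs V(N, j) = max(S_T - K, 0):
  V(2,-2) = 0.000000; V(2,-1) = 0.000000; V(2,+0) = 0.000000; V(2,+1) = 0.000000; V(2,+2) = 3.457645
Backward induction: V(k, j) = exp(-r*dt) * [p_u * V(k+1, j+1) + p_m * V(k+1, j) + p_d * V(k+1, j-1)]
  V(1,-1) = exp(-r*dt) * [p_u*0.000000 + p_m*0.000000 + p_d*0.000000] = 0.000000
  V(1,+0) = exp(-r*dt) * [p_u*0.000000 + p_m*0.000000 + p_d*0.000000] = 0.000000
  V(1,+1) = exp(-r*dt) * [p_u*3.457645 + p_m*0.000000 + p_d*0.000000] = 0.598466
  V(0,+0) = exp(-r*dt) * [p_u*0.598466 + p_m*0.000000 + p_d*0.000000] = 0.103585


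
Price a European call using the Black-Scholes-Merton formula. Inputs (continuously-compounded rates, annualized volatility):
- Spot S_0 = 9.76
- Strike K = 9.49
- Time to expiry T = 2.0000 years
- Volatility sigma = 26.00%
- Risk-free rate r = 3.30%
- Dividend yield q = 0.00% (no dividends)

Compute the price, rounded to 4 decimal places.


Answer: Price = 1.8415

Derivation:
d1 = (ln(S/K) + (r - q + 0.5*sigma^2) * T) / (sigma * sqrt(T)) = 0.43964034
d2 = d1 - sigma * sqrt(T) = 0.07194482
exp(-rT) = 0.93613086; exp(-qT) = 1.00000000
C = S_0 * exp(-qT) * N(d1) - K * exp(-rT) * N(d2)
N(d1) = 0.66990119; N(d2) = 0.52867709
C = 9.7600 * 1.00000000 * 0.66990119 - 9.4900 * 0.93613086 * 0.52867709 = 1.8415


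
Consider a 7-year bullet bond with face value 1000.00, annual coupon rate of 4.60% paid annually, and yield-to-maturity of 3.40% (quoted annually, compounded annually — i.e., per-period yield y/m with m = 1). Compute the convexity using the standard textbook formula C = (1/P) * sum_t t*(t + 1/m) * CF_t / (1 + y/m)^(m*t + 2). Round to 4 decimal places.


Answer: Convexity = 44.2134

Derivation:
Coupon per period c = face * coupon_rate / m = 46.000000
Periods per year m = 1; per-period yield y/m = 0.034000
Number of cashflows N = 7
Cashflows (t years, CF_t, discount factor 1/(1+y/m)^(m*t), PV):
  t = 1.0000: CF_t = 46.000000, DF = 0.967118, PV = 44.487427
  t = 2.0000: CF_t = 46.000000, DF = 0.935317, PV = 43.024591
  t = 3.0000: CF_t = 46.000000, DF = 0.904562, PV = 41.609856
  t = 4.0000: CF_t = 46.000000, DF = 0.874818, PV = 40.241640
  t = 5.0000: CF_t = 46.000000, DF = 0.846052, PV = 38.918414
  t = 6.0000: CF_t = 46.000000, DF = 0.818233, PV = 37.638699
  t = 7.0000: CF_t = 1046.000000, DF = 0.791327, PV = 827.728508
Price P = sum_t PV_t = 1073.649137
Convexity numerator sum_t t*(t + 1/m) * CF_t / (1+y/m)^(m*t + 2):
  t = 1.0000: term = 83.219712
  t = 2.0000: term = 241.449843
  t = 3.0000: term = 467.020973
  t = 4.0000: term = 752.773973
  t = 5.0000: term = 1092.031875
  t = 6.0000: term = 1478.573138
  t = 7.0000: term = 43354.567960
Convexity = (1/P) * sum = 47469.637474 / 1073.649137 = 44.213362


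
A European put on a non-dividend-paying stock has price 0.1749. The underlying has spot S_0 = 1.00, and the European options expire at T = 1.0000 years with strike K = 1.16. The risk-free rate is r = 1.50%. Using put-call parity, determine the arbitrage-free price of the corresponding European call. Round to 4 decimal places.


Answer: Call price = 0.0322

Derivation:
Put-call parity: C - P = S_0 * exp(-qT) - K * exp(-rT).
S_0 * exp(-qT) = 1.0000 * 1.00000000 = 1.00000000
K * exp(-rT) = 1.1600 * 0.98511194 = 1.14272985
C = P + S*exp(-qT) - K*exp(-rT)
C = 0.1749 + 1.00000000 - 1.14272985 = 0.0322


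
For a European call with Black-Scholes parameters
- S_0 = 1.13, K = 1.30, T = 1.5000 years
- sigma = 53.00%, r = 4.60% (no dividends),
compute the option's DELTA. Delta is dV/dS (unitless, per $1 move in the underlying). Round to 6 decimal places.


d1 = 0.2149517653; d2 = -0.4341630165
phi(d1) = 0.3898315080; exp(-qT) = 1.0000000000; exp(-rT) = 0.9333266801
N(d1) = 0.5850975374
Delta = exp(-qT) * N(d1) = 1.0000000000 * 0.5850975374 = 0.585098

Answer: Delta = 0.585098


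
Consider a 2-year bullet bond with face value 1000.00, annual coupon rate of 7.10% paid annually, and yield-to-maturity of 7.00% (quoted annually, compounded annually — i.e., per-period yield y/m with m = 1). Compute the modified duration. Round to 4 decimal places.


Coupon per period c = face * coupon_rate / m = 71.000000
Periods per year m = 1; per-period yield y/m = 0.070000
Number of cashflows N = 2
Cashflows (t years, CF_t, discount factor 1/(1+y/m)^(m*t), PV):
  t = 1.0000: CF_t = 71.000000, DF = 0.934579, PV = 66.355140
  t = 2.0000: CF_t = 1071.000000, DF = 0.873439, PV = 935.452878
Price P = sum_t PV_t = 1001.808018
First compute Macaulay numerator sum_t t * PV_t:
  t * PV_t at t = 1.0000: 66.355140
  t * PV_t at t = 2.0000: 1870.905756
Macaulay duration D = 1937.260896 / 1001.808018 = 1.933765
Modified duration = D / (1 + y/m) = 1.933765 / (1 + 0.070000) = 1.807257

Answer: Modified duration = 1.8073


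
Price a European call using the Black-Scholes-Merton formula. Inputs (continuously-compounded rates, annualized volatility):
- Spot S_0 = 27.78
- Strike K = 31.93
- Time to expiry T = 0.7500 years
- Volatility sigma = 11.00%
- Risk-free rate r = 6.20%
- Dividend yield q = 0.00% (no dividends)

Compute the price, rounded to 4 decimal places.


d1 = (ln(S/K) + (r - q + 0.5*sigma^2) * T) / (sigma * sqrt(T)) = -0.92577769
d2 = d1 - sigma * sqrt(T) = -1.02104048
exp(-rT) = 0.95456456; exp(-qT) = 1.00000000
C = S_0 * exp(-qT) * N(d1) - K * exp(-rT) * N(d2)
N(d1) = 0.17728076; N(d2) = 0.15361763
C = 27.7800 * 1.00000000 * 0.17728076 - 31.9300 * 0.95456456 * 0.15361763 = 0.2427

Answer: Price = 0.2427


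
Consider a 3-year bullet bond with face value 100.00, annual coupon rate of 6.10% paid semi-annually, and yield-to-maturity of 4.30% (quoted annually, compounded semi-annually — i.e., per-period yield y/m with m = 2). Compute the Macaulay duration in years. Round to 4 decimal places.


Answer: Macaulay duration = 2.7927 years

Derivation:
Coupon per period c = face * coupon_rate / m = 3.050000
Periods per year m = 2; per-period yield y/m = 0.021500
Number of cashflows N = 6
Cashflows (t years, CF_t, discount factor 1/(1+y/m)^(m*t), PV):
  t = 0.5000: CF_t = 3.050000, DF = 0.978953, PV = 2.985805
  t = 1.0000: CF_t = 3.050000, DF = 0.958348, PV = 2.922962
  t = 1.5000: CF_t = 3.050000, DF = 0.938177, PV = 2.861441
  t = 2.0000: CF_t = 3.050000, DF = 0.918431, PV = 2.801214
  t = 2.5000: CF_t = 3.050000, DF = 0.899100, PV = 2.742256
  t = 3.0000: CF_t = 103.050000, DF = 0.880177, PV = 90.702189
Price P = sum_t PV_t = 105.015867
Macaulay numerator sum_t t * PV_t:
  t * PV_t at t = 0.5000: 1.492903
  t * PV_t at t = 1.0000: 2.922962
  t * PV_t at t = 1.5000: 4.292161
  t * PV_t at t = 2.0000: 5.602429
  t * PV_t at t = 2.5000: 6.855640
  t * PV_t at t = 3.0000: 272.106568
Macaulay duration D = (sum_t t * PV_t) / P = 293.272662 / 105.015867 = 2.792651


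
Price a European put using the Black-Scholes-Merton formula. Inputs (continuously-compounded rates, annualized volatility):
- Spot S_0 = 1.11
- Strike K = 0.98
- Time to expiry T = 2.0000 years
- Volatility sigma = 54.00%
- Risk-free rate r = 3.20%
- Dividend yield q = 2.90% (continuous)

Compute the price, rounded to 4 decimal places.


Answer: Price = 0.2324

Derivation:
d1 = (ln(S/K) + (r - q + 0.5*sigma^2) * T) / (sigma * sqrt(T)) = 0.55280393
d2 = d1 - sigma * sqrt(T) = -0.21087139
exp(-rT) = 0.93800500; exp(-qT) = 0.94364995
P = K * exp(-rT) * N(-d2) - S_0 * exp(-qT) * N(-d1)
N(-d1) = 0.29019884; N(-d2) = 0.58350619
P = 0.9800 * 0.93800500 * 0.58350619 - 1.1100 * 0.94364995 * 0.29019884 = 0.2324


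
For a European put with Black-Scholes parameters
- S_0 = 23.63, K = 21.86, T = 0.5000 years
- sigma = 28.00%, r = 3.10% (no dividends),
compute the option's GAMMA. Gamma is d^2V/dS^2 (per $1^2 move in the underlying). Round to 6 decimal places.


Answer: Gamma = 0.072464

Derivation:
d1 = 0.5705271288; d2 = 0.3725372300
phi(d1) = 0.3390223870; exp(-qT) = 1.0000000000; exp(-rT) = 0.9846195068
Gamma = exp(-qT) * phi(d1) / (S * sigma * sqrt(T)) = 1.0000000000 * 0.3390223870 / (23.6300 * 0.2800 * 0.7071067812) = 0.072464


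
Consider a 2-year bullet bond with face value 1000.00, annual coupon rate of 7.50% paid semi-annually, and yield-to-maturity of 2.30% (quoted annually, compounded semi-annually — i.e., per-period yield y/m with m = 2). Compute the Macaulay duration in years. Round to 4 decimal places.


Coupon per period c = face * coupon_rate / m = 37.500000
Periods per year m = 2; per-period yield y/m = 0.011500
Number of cashflows N = 4
Cashflows (t years, CF_t, discount factor 1/(1+y/m)^(m*t), PV):
  t = 0.5000: CF_t = 37.500000, DF = 0.988631, PV = 37.073653
  t = 1.0000: CF_t = 37.500000, DF = 0.977391, PV = 36.652153
  t = 1.5000: CF_t = 37.500000, DF = 0.966279, PV = 36.235446
  t = 2.0000: CF_t = 1037.500000, DF = 0.955293, PV = 991.116159
Price P = sum_t PV_t = 1101.077411
Macaulay numerator sum_t t * PV_t:
  t * PV_t at t = 0.5000: 18.536826
  t * PV_t at t = 1.0000: 36.652153
  t * PV_t at t = 1.5000: 54.353168
  t * PV_t at t = 2.0000: 1982.232318
Macaulay duration D = (sum_t t * PV_t) / P = 2091.774467 / 1101.077411 = 1.899752

Answer: Macaulay duration = 1.8998 years


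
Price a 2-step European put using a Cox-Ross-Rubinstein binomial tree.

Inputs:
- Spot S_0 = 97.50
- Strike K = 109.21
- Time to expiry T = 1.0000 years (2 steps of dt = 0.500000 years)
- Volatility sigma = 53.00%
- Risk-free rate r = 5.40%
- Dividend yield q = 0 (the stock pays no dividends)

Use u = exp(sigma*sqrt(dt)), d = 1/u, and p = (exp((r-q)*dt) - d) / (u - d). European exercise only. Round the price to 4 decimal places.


Answer: Price = V(0,0) = 24.0284

Derivation:
dt = T/N = 0.500000
u = exp(sigma*sqrt(dt)) = 1.454652; d = 1/u = 0.687450
p = (exp((r-q)*dt) - d) / (u - d) = 0.443062
Discount per step: exp(-r*dt) = 0.973361
Stock lattice S(k, i) with i counting down-moves:
  k=0: S(0,0) = 97.5000
  k=1: S(1,0) = 141.8286; S(1,1) = 67.0263
  k=2: S(2,0) = 206.3112; S(2,1) = 97.5000; S(2,2) = 46.0772
Terminal payoffs V(N, i) = max(K - S_T, 0):
  V(2,0) = 0.000000; V(2,1) = 11.710000; V(2,2) = 63.132757
Backward induction: V(k, i) = exp(-r*dt) * [p * V(k+1, i) + (1-p) * V(k+1, i+1)].
  V(1,0) = exp(-r*dt) * [p*0.000000 + (1-p)*11.710000] = 6.348013
  V(1,1) = exp(-r*dt) * [p*11.710000 + (1-p)*63.132757] = 39.274434
  V(0,0) = exp(-r*dt) * [p*6.348013 + (1-p)*39.274434] = 24.028385
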